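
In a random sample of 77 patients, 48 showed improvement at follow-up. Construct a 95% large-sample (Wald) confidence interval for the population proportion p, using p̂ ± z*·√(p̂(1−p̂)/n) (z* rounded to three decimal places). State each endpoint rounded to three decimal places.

With x = 48 successes in n = 77, p̂ = 0.62338.
SE(p̂) = √(0.62338·0.37662/77) = 0.055218.
z* = 1.960 at the 95% level.
Margin of error: 1.960 × 0.055218 = 0.10823.
CI: 0.62338 ± 0.10823 = (0.515, 0.732).

(0.515, 0.732)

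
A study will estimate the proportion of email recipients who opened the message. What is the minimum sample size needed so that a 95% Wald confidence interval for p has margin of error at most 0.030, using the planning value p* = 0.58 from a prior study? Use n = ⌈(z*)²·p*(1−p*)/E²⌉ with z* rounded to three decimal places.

The 95% critical value is z* = 1.960.
p*(1−p*) = 0.58·0.42 = 0.2436.
(z*)²·p*(1−p*)/E² = 3.841600·0.2436/0.000900 = 1039.793.
⌈1039.793⌉ = 1040.

n = 1040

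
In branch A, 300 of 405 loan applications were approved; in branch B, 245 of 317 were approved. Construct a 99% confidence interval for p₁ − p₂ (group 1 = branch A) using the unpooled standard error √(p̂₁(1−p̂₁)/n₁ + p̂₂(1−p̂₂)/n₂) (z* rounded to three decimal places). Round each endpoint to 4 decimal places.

(-0.1147, 0.0505)

p̂₁ = 0.74074, p̂₂ = 0.77287, so the observed difference is -0.03213.
Unpooled SE = √(p̂₁(1−p̂₁)/n₁ + p̂₂(1−p̂₂)/n₂) = √(0.000474182 + 0.000553759) = 0.032062.
The 99% critical value is z* = 2.576. Margin = 2.576·0.032062 = 0.08259.
CI: -0.03213 ± 0.08259 = (-0.1147, 0.0505).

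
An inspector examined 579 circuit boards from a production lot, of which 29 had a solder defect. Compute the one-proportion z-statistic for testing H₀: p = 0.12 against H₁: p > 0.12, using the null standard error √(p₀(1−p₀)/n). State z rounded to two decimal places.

With x = 29 successes in n = 579, p̂ = 0.05009.
Null standard error: √(0.12·0.88/579) = √0.000182383 = 0.013505.
z = (p̂ − p₀)/SE = (0.05009 − 0.12)/0.013505 = -5.18.

z = -5.18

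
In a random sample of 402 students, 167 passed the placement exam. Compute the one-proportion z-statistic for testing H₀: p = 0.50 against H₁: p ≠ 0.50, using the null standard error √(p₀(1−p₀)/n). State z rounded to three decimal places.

z = -3.392

The sample proportion is 167/402 = 0.41542.
Under H₀, SE = √(p₀(1−p₀)/n) = √(0.50·0.50/402) = √0.000621891 = 0.024938.
z = (p̂ − p₀)/SE = (0.41542 − 0.50)/0.024938 = -3.392.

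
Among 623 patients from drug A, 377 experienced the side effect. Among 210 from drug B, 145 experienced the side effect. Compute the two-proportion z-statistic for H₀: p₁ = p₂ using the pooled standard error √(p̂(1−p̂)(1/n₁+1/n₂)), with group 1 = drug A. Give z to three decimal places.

p̂₁ = 377/623 = 0.60514, p̂₂ = 145/210 = 0.69048.
Pooling: p̂ = 522/833 = 0.62665.
SE = √[p̂(1−p̂)(1/n₁+1/n₂)] = √[0.62665·0.37335·(1/623+1/210)] ≈ 0.038596.
z = (p̂₁ − p̂₂)/SE = (0.60514 − 0.69048)/0.038596 = -0.08534/0.038596 = -2.211.

z = -2.211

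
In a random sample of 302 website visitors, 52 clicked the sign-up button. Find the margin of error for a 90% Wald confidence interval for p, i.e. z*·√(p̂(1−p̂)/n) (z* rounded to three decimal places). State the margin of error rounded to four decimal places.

With x = 52 successes in n = 302, p̂ = 0.17219.
SE(p̂) = √(0.17219·0.82781/302) = 0.021725.
The 90% critical value is z* = 1.645.
So ME = 0.0357.

ME = 0.0357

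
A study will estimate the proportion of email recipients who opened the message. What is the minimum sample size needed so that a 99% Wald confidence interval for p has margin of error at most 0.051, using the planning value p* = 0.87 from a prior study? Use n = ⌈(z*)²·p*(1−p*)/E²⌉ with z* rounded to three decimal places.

n = 289

z* = 2.576 at the 99% level.
p*(1−p*) = 0.1131.
(z*)²·p*(1−p*)/E² = 6.635776·0.1131/0.002601 = 288.545.
Rounding up, n = 289.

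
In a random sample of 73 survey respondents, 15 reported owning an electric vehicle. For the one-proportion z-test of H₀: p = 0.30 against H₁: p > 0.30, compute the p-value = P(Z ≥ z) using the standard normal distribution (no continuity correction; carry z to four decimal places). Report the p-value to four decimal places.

p-value = 0.9610

With x = 15 successes in n = 73, p̂ = 0.20548.
Null standard error: √(0.30·0.70/73) = √0.002876712 = 0.053635.
z = (p̂ − p₀)/SE = (15/73 − 0.30)/0.053635 ≈ -1.7623.
p-value = P(Z ≥ z) with z = -1.7623 → 0.9610.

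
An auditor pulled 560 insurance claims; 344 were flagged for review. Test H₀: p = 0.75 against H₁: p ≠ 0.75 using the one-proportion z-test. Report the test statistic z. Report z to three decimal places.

p̂ = 344/560 = 0.61429.
SE₀ = √(0.75·0.25/560) = 0.018298.
z = (0.61429 − 0.75)/0.018298 = -0.13571/0.018298 = -7.417.

z = -7.417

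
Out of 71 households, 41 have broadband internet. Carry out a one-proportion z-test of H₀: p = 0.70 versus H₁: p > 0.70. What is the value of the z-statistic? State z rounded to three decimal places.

z = -2.253

With x = 41 successes in n = 71, p̂ = 0.57746.
Under H₀, SE = √(p₀(1−p₀)/n) = √(0.70·0.30/71) = √0.002957746 = 0.054385.
z = (p̂ − p₀)/SE = (0.57746 − 0.70)/0.054385 = -2.253.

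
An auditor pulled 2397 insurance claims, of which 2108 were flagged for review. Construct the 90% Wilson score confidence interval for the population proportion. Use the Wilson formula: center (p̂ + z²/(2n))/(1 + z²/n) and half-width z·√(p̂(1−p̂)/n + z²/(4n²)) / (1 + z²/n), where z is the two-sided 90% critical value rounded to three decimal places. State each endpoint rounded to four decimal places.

p̂ = 2108/2397 = 0.87943; z = 1.645, so z² = 2.706025.
Denominator 1 + z²/n = 1 + 2.706025/2397 = 1.001129.
Adjusted center: (0.87943 + z²/(2n))/1.001129 = 0.87900.
Radicand: p̂(1−p̂)/n + z²/(4n²) = 0.000044235 + 0.000000118 = 0.000044353.
Half-width = z·√(radicand)/denom = 1.645·0.006660/1.001129 = 0.01094.
Interval: 0.87900 ± 0.01094 → (0.8681, 0.8899).

(0.8681, 0.8899)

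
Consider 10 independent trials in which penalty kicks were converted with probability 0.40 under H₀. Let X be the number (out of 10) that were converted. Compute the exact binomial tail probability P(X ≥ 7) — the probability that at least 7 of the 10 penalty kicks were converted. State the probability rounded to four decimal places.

X is binomial with n = 10 and p = 0.40.
P(X ≥ 7) = C(10,7)·0.40^7·0.60^3 + C(10,8)·0.40^8·0.60^2 + C(10,9)·0.40^9·0.60^1 + C(10,10)·0.40^10·0.60^0.
= 0.042467 + 0.010617 + 0.001573 + 0.000105 = 0.0548.

P = 0.0548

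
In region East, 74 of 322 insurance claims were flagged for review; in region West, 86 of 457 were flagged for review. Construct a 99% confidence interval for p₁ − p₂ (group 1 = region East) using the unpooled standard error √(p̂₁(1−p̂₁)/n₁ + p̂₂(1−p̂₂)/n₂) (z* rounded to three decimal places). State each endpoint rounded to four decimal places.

p̂₁ = 0.22981, p̂₂ = 0.18818, so the observed difference is 0.04163.
Unpooled SE = √(p̂₁(1−p̂₁)/n₁ + p̂₂(1−p̂₂)/n₂) = √(0.000549687 + 0.000334290) = 0.029732.
z* = 2.576 at the 99% level. Margin = 2.576·0.029732 = 0.07659.
So the interval runs from -0.0350 to 0.1182.

(-0.0350, 0.1182)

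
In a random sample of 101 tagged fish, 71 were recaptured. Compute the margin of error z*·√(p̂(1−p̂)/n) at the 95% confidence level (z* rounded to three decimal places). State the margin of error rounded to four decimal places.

ME = 0.0891

The sample proportion is 71/101 = 0.70297.
SE(p̂) = √(0.70297·0.29703/101) = 0.045468.
For 95% confidence, z* = 1.960.
ME = 1.960·0.045468 = 0.0891.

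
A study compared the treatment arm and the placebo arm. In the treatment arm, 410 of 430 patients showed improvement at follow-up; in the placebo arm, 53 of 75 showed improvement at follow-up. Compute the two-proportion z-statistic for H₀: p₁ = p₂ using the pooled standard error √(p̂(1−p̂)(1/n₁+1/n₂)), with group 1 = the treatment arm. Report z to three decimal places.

Sample proportions: p̂₁ = 410/430 = 0.95349 and p̂₂ = 53/75 = 0.70667.
Pooled p̂ = (410+53)/(430+75) = 463/505 = 0.91683.
Pooled SE = √[0.0762513·0.01565891] ≈ 0.034554.
z = 0.24682/0.034554 = 7.143.

z = 7.143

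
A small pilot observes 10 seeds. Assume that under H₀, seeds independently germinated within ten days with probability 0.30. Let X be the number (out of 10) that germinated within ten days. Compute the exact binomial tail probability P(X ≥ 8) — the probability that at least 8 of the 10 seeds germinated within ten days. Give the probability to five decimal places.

P = 0.00159

X ~ Binomial(n=10, p=0.30).
P(X ≥ 8) = C(10,8)·0.30^8·0.70^2 + C(10,9)·0.30^9·0.70^1 + C(10,10)·0.30^10·0.70^0.
= 0.001447 + 0.000138 + 0.000006 = 0.00159.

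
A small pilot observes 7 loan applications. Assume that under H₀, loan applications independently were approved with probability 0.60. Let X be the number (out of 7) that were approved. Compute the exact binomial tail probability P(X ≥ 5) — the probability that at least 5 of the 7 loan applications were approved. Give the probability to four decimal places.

P = 0.4199

X is binomial with n = 7 and p = 0.60.
P(X ≥ 5) = C(7,5)·0.60^5·0.40^2 + C(7,6)·0.60^6·0.40^1 + C(7,7)·0.60^7·0.40^0.
= 0.261274 + 0.130637 + 0.027994 = 0.4199.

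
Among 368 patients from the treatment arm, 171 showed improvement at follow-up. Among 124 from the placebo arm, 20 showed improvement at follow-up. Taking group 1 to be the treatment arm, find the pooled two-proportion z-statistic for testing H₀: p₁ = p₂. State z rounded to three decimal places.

Sample proportions: p̂₁ = 171/368 = 0.46467 and p̂₂ = 20/124 = 0.16129.
Pooling: p̂ = 191/492 = 0.38821.
Pooled SE = √[0.2375033·0.01078191] ≈ 0.050604.
z = (p̂₁ − p̂₂)/SE = (0.46467 − 0.16129)/0.050604 = 0.30338/0.050604 = 5.995.

z = 5.995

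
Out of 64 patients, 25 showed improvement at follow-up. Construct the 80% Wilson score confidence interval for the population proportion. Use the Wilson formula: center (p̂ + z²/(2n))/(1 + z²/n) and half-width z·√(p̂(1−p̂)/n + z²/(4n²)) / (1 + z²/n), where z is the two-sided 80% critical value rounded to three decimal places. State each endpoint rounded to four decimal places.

Here p̂ = 25/64 = 0.39062 and z = 1.282 (z² = 1.643524).
1 + z²/n = 1.025680.
Center = (0.39062 + 0.012840)/1.025680 = 0.39336.
Radicand: p̂(1−p̂)/n + z²/(4n²) = 0.003719330 + 0.000100313 = 0.003819643.
Half-width = z·√(radicand)/denom = 1.282·0.061803/1.025680 = 0.07725.
CI: 0.39336 ± 0.07725 = (0.3161, 0.4706).

(0.3161, 0.4706)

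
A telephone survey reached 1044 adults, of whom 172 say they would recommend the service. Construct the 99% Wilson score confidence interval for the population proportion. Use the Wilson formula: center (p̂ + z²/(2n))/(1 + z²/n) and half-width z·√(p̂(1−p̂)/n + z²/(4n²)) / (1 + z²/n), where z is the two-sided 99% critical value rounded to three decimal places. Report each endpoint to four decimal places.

(0.1373, 0.1964)

p̂ = 172/1044 = 0.16475; z = 2.576, so z² = 6.635776.
1 + z²/n = 1.006356.
Center = (0.16475 + 0.003178)/1.006356 = 0.16687.
Radicand: p̂(1−p̂)/n + z²/(4n²) = 0.000131809 + 0.000001522 = 0.000133331.
Half-width = 2.576·√0.000133331/1.006356 = 0.02956.
CI: 0.16687 ± 0.02956 = (0.1373, 0.1964).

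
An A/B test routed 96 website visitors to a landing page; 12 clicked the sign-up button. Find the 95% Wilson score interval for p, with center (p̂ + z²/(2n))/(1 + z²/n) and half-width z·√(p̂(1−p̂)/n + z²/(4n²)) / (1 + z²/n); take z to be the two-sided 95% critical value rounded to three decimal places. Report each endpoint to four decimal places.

Here p̂ = 12/96 = 0.12500 and z = 1.960 (z² = 3.841600).
1 + z²/n = 1.040017.
Adjusted center: (0.12500 + z²/(2n))/1.040017 = 0.13943.
Radicand: p̂(1−p̂)/n + z²/(4n²) = 0.001139323 + 0.000104210 = 0.001243533.
Half-width = 1.960·√0.001243533/1.040017 = 0.06646.
Interval: 0.13943 ± 0.06646 → (0.0730, 0.2059).

(0.0730, 0.2059)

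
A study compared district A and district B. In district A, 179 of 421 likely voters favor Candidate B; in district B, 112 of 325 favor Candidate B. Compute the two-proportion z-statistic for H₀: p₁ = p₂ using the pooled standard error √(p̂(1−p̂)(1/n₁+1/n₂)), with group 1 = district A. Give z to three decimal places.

z = 2.237

Sample proportions: p̂₁ = 179/421 = 0.42518 and p̂₂ = 112/325 = 0.34462.
Pooled p̂ = (179+112)/(421+325) = 291/746 = 0.39008.
Pooled SE = √[0.2379177·0.00545222] ≈ 0.036016.
z = (p̂₁ − p̂₂)/SE = (0.42518 − 0.34462)/0.036016 = 0.08056/0.036016 = 2.237.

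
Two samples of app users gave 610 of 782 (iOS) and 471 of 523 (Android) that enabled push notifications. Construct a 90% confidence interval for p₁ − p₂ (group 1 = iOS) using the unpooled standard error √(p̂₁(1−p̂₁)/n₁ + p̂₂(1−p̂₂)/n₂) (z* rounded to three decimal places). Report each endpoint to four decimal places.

(-0.1530, -0.0880)

p̂₁ = 0.78005, p̂₂ = 0.90057, so the observed difference is -0.12052.
SE = √(0.000219401 + 0.000171206) = √0.000390607 = 0.019764.
z* = 1.645 at the 90% level. Margin = 1.645·0.019764 = 0.03251.
So the interval runs from -0.1530 to -0.0880.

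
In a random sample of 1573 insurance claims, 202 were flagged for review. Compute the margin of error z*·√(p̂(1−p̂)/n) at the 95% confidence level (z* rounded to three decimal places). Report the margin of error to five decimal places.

The sample proportion is 202/1573 = 0.12842.
Standard error of p̂: √(0.111926/1573) = √0.000071155 = 0.008435.
For 95% confidence, z* = 1.960.
Margin of error = z*·SE = 1.960 × 0.008435 = 0.01653.

ME = 0.01653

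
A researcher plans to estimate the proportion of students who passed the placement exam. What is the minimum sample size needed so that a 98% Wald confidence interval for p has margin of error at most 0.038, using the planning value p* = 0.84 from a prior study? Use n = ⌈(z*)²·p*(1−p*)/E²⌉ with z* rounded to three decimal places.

For 98% confidence, z* = 2.326.
p*(1−p*) = 0.84·0.16 = 0.1344.
(z*)²·p*(1−p*)/E² = 5.410276·0.1344/0.001444 = 503.560.
Rounding up, n = 504.

n = 504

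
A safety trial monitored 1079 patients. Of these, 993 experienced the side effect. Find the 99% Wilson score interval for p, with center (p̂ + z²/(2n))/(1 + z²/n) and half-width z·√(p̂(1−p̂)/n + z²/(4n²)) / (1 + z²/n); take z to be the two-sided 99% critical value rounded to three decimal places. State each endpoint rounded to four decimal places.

p̂ = 993/1079 = 0.92030; z = 2.576, so z² = 6.635776.
Denominator 1 + z²/n = 1 + 6.635776/1079 = 1.006150.
Center = (0.92030 + 0.003075)/1.006150 = 0.91773.
Radicand: p̂(1−p̂)/n + z²/(4n²) = 0.000067980 + 0.000001425 = 0.000069405.
Half-width = 2.576·√0.000069405/1.006150 = 0.02133.
CI: 0.91773 ± 0.02133 = (0.8964, 0.9391).

(0.8964, 0.9391)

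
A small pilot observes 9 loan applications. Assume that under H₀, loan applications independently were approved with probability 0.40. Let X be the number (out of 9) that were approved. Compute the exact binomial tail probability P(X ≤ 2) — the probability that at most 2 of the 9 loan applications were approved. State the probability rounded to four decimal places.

X ~ Binomial(n=9, p=0.40).
P(X ≤ 2) = C(9,0)·0.40^0·0.60^9 + C(9,1)·0.40^1·0.60^8 + C(9,2)·0.40^2·0.60^7.
= 0.010078 + 0.060466 + 0.161243 = 0.2318.

P = 0.2318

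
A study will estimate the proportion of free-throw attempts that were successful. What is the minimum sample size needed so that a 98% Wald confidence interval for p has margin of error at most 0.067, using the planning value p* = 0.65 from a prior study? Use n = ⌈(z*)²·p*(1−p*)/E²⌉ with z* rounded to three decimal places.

For 98% confidence, z* = 2.326.
p*(1−p*) = 0.2275.
(z*)²·p*(1−p*)/E² = 5.410276·0.2275/0.004489 = 274.190.
⌈274.190⌉ = 275.

n = 275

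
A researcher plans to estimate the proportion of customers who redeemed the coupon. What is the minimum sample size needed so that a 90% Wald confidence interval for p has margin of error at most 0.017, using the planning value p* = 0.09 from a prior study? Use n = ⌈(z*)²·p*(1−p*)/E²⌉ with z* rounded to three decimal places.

n = 767

z* = 1.645 at the 90% level.
p*(1−p*) = 0.0819.
Required n before rounding: 2.706025 × 0.0819 / 0.017² = 766.863.
⌈766.863⌉ = 767.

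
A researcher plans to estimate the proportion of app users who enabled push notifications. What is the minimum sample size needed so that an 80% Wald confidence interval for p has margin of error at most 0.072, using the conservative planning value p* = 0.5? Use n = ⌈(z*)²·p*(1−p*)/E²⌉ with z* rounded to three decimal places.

n = 80

The 80% critical value is z* = 1.282.
p*(1−p*) = 0.50·0.50 = 0.2500.
Required n before rounding: 1.643524 × 0.2500 / 0.072² = 79.259.
⌈79.259⌉ = 80.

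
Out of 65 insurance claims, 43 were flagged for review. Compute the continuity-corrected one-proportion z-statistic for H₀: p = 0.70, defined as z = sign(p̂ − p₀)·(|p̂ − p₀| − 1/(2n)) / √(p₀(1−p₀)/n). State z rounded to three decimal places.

z = -0.541

Sample proportion p̂ = 43/65 = 0.66154. p̂ − p₀ = -0.038462.
Continuity correction 1/(2n) = 1/130 = 0.007692.
Corrected numerator: |-0.038462| − 0.007692 = 0.030770.
Under H₀, SE = √(p₀(1−p₀)/n) = √(0.70·0.30/65) = √0.003230769 = 0.056840.
z = −0.030770/0.056840 = -0.541.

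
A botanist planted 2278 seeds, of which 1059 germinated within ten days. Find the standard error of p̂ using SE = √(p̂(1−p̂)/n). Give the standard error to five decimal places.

Sample proportion p̂ = 1059/2278 = 0.46488.
p̂(1−p̂) = 0.46488·0.53512 = 0.248767.
Dividing by n and taking the root: √0.000109204 = 0.01045.

SE = 0.01045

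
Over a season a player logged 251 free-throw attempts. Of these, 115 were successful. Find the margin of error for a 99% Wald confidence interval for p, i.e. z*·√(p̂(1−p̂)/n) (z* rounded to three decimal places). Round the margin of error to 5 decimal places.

With x = 115 successes in n = 251, p̂ = 0.45817.
SE(p̂) = √(0.45817·0.54183/251) = 0.031449.
z* = 2.576 at the 99% level.
So ME = 0.08101.

ME = 0.08101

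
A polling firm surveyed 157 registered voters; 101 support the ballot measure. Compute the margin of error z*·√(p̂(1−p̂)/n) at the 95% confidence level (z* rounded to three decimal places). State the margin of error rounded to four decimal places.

ME = 0.0749

Sample proportion p̂ = 101/157 = 0.64331.
SE = √(p̂(1−p̂)/n) = √(0.229462/157) = 0.038230.
For 95% confidence, z* = 1.960.
Margin of error = z*·SE = 1.960 × 0.038230 = 0.0749.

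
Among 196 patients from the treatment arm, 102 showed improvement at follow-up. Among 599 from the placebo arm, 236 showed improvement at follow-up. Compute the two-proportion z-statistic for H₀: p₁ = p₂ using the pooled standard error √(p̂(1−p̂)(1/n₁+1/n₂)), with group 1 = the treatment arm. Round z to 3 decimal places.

Sample proportions: p̂₁ = 102/196 = 0.52041 and p̂₂ = 236/599 = 0.39399.
Pooled p̂ = (102+236)/(196+599) = 338/795 = 0.42516.
SE = √[p̂(1−p̂)(1/n₁+1/n₂)] = √[0.42516·0.57484·(1/196+1/599)] ≈ 0.040681.
z = 0.12642/0.040681 = 3.108.

z = 3.108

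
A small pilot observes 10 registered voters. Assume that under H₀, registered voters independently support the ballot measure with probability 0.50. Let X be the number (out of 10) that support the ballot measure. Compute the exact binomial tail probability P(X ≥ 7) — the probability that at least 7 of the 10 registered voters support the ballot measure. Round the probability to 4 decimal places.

P = 0.1719

X ~ Binomial(n=10, p=0.50).
P(X ≥ 7) = C(10,7)·0.50^7·0.50^3 + C(10,8)·0.50^8·0.50^2 + C(10,9)·0.50^9·0.50^1 + C(10,10)·0.50^10·0.50^0.
= 0.117188 + 0.043945 + 0.009766 + 0.000977 = 0.1719.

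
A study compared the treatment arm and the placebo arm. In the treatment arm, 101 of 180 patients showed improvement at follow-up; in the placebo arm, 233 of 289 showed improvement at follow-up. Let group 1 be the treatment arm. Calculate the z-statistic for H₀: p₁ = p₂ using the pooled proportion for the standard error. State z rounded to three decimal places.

z = -5.702

Sample proportions: p̂₁ = 101/180 = 0.56111 and p̂₂ = 233/289 = 0.80623.
Pooling: p̂ = 334/469 = 0.71215.
SE = √[p̂(1−p̂)(1/n₁+1/n₂)] = √[0.71215·0.28785·(1/180+1/289)] ≈ 0.042990.
z = -0.24512/0.042990 = -5.702.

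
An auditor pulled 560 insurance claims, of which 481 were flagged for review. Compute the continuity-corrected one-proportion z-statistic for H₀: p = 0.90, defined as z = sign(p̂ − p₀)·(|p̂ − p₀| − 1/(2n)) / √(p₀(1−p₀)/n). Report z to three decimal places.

With x = 481 successes in n = 560, p̂ = 0.85893. p̂ − p₀ = -0.041071.
Continuity correction 1/(2n) = 1/1120 = 0.000893.
Corrected numerator: |-0.041071| − 0.000893 = 0.040178.
Null standard error: √(0.90·0.10/560) = √0.000160714 = 0.012677.
z = (−)0.040178/0.012677 = -3.169.

z = -3.169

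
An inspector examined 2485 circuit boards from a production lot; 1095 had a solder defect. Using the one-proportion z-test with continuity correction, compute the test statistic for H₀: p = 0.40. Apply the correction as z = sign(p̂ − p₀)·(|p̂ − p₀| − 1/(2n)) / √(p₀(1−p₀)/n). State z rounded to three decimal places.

p̂ = 1095/2485 = 0.44064. p̂ − p₀ = 0.040644.
1/(2n) = 0.000201.
Corrected numerator: |0.040644| − 0.000201 = 0.040443.
Null standard error: √(0.40·0.60/2485) = √0.000096579 = 0.009827.
z = +0.040443/0.009827 = 4.115.

z = 4.115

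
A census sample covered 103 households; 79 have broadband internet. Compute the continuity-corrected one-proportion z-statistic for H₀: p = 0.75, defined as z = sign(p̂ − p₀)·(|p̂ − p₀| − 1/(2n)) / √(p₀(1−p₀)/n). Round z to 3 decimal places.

z = 0.284

Sample proportion p̂ = 79/103 = 0.76699. p̂ − p₀ = 0.016990.
1/(2n) = 0.004854.
Corrected numerator: |0.016990| − 0.004854 = 0.012136.
Under H₀, SE = √(p₀(1−p₀)/n) = √(0.75·0.25/103) = √0.001820388 = 0.042666.
z = (+)0.012136/0.042666 = 0.284.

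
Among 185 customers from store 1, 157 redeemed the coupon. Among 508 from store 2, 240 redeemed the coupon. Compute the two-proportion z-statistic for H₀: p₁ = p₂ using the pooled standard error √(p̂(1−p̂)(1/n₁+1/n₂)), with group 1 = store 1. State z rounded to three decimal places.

Sample proportions: p̂₁ = 157/185 = 0.84865 and p̂₂ = 240/508 = 0.47244.
Pooled p̂ = (157+240)/(185+508) = 397/693 = 0.57287.
SE = √[p̂(1−p̂)(1/n₁+1/n₂)] = √[0.57287·0.42713·(1/185+1/508)] ≈ 0.042477.
z = 0.37621/0.042477 = 8.857.

z = 8.857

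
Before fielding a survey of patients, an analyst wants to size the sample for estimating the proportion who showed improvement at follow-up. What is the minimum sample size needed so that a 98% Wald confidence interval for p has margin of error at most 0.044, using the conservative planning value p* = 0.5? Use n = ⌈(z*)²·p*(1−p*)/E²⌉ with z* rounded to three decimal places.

n = 699

For 98% confidence, z* = 2.326.
p*(1−p*) = 0.2500.
Required n before rounding: 5.410276 × 0.2500 / 0.044² = 698.641.
⌈698.641⌉ = 699.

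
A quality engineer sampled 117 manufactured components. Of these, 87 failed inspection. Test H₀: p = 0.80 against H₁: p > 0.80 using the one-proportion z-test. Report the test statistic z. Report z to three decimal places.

Sample proportion p̂ = 87/117 = 0.74359.
Under H₀, SE = √(p₀(1−p₀)/n) = √(0.80·0.20/117) = √0.001367521 = 0.036980.
Test statistic: z = -0.05641/0.036980 = -1.525.

z = -1.525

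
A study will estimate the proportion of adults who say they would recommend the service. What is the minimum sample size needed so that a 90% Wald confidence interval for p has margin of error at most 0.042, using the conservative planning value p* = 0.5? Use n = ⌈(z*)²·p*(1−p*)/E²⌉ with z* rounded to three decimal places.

The 90% critical value is z* = 1.645.
p*(1−p*) = 0.2500.
(z*)²·p*(1−p*)/E² = 2.706025·0.2500/0.001764 = 383.507.
Rounding up, n = 384.

n = 384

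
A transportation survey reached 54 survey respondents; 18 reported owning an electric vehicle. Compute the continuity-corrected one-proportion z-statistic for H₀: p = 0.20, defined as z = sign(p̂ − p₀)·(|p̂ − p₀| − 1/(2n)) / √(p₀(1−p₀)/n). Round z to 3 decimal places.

z = 2.279

p̂ = 18/54 = 0.33333. p̂ − p₀ = 0.133333.
Continuity correction 1/(2n) = 1/108 = 0.009259.
Corrected numerator: |0.133333| − 0.009259 = 0.124074.
Null standard error: √(0.20·0.80/54) = √0.002962963 = 0.054433.
z = +0.124074/0.054433 = 2.279.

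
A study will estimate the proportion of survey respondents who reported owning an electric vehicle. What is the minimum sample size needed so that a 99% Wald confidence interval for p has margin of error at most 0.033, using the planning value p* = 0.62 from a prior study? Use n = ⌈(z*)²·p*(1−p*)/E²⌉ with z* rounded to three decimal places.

n = 1436

The 99% critical value is z* = 2.576.
p*(1−p*) = 0.2356.
(z*)²·p*(1−p*)/E² = 6.635776·0.2356/0.001089 = 1435.619.
⌈1435.619⌉ = 1436.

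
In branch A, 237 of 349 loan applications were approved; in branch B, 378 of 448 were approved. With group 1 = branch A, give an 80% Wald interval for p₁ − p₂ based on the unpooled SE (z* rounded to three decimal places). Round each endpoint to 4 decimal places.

(-0.2035, -0.1258)

p̂₁ = 0.67908, p̂₂ = 0.84375, so the observed difference is -0.16467.
Unpooled SE = √(p̂₁(1−p̂₁)/n₁ + p̂₂(1−p̂₂)/n₂) = √(0.000624439 + 0.000294277) = 0.030310.
z* = 1.282 at the 80% level. Margin = 1.282·0.030310 = 0.03886.
CI: -0.16467 ± 0.03886 = (-0.2035, -0.1258).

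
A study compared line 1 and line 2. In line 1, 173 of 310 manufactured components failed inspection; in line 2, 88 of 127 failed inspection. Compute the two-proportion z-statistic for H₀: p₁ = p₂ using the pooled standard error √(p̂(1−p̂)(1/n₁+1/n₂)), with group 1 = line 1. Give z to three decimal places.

z = -2.610

Sample proportions: p̂₁ = 173/310 = 0.55806 and p̂₂ = 88/127 = 0.69291.
Pooling: p̂ = 261/437 = 0.59725.
Pooled SE = √[0.2405417·0.01109982] ≈ 0.051672.
z = (p̂₁ − p̂₂)/SE = (0.55806 − 0.69291)/0.051672 = -0.13485/0.051672 = -2.610.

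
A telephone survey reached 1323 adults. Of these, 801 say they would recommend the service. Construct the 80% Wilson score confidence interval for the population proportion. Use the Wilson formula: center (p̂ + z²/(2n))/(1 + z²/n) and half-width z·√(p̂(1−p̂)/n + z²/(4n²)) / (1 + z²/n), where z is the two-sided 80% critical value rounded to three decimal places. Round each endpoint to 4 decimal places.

(0.5881, 0.6225)

Here p̂ = 801/1323 = 0.60544 and z = 1.282 (z² = 1.643524).
1 + z²/n = 1.001242.
Center = (0.60544 + 0.000621)/1.001242 = 0.60531.
Radicand: p̂(1−p̂)/n + z²/(4n²) = 0.000180561 + 0.000000235 = 0.000180796.
Half-width = z·√(radicand)/denom = 1.282·0.013446/1.001242 = 0.01722.
Interval: 0.60531 ± 0.01722 → (0.5881, 0.6225).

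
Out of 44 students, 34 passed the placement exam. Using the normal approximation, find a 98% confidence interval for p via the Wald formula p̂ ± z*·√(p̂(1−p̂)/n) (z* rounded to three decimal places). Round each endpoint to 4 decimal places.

The sample proportion is 34/44 = 0.77273.
Standard error of p̂: √(0.175620/44) = √0.003991360 = 0.063177.
The 98% critical value is z* = 2.326.
Margin = 2.326·0.063177 = 0.14695.
CI: 0.77273 ± 0.14695 = (0.6258, 0.9197).

(0.6258, 0.9197)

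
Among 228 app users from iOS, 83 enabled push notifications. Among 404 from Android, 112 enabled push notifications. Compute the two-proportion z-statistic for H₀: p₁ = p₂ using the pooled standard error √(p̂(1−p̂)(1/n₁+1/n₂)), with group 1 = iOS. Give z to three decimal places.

z = 2.269

p̂₁ = 83/228 = 0.36404, p̂₂ = 112/404 = 0.27723.
Pooling: p̂ = 195/632 = 0.30854.
SE = √[p̂(1−p̂)(1/n₁+1/n₂)] = √[0.30854·0.69146·(1/228+1/404)] ≈ 0.038260.
z = 0.08681/0.038260 = 2.269.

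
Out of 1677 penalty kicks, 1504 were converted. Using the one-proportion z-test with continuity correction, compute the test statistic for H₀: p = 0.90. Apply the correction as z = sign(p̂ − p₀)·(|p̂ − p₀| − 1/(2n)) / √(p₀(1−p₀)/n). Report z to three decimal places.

z = -0.391

p̂ = 1504/1677 = 0.89684. p̂ − p₀ = -0.003160.
Continuity correction 1/(2n) = 1/3354 = 0.000298.
Corrected numerator: |-0.003160| − 0.000298 = 0.002862.
Null standard error: √(0.90·0.10/1677) = √0.000053667 = 0.007326.
z = (−)0.002862/0.007326 = -0.391.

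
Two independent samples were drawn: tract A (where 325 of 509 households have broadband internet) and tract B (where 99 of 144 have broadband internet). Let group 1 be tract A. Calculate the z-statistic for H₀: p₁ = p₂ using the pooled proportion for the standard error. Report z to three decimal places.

Sample proportions: p̂₁ = 325/509 = 0.63851 and p̂₂ = 99/144 = 0.68750.
Pooled p̂ = (325+99)/(509+144) = 424/653 = 0.64931.
SE = √[p̂(1−p̂)(1/n₁+1/n₂)] = √[0.64931·0.35069·(1/509+1/144)] ≈ 0.045041.
z = -0.04899/0.045041 = -1.088.

z = -1.088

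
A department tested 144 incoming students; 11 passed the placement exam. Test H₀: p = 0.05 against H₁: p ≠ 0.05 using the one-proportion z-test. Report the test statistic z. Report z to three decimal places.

With x = 11 successes in n = 144, p̂ = 0.07639.
Null standard error: √(0.05·0.95/144) = √0.000329861 = 0.018162.
Test statistic: z = 0.02639/0.018162 = 1.453.

z = 1.453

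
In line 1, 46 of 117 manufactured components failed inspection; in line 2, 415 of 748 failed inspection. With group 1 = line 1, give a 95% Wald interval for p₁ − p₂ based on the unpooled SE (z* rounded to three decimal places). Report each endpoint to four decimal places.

p̂₁ = 46/117 = 0.39316, p̂₂ = 415/748 = 0.55481; p̂₁ − p̂₂ = -0.16165.
SE = √(0.002039194 + 0.000330208) = √0.002369402 = 0.048677.
The 95% critical value is z* = 1.960. Margin = 1.960·0.048677 = 0.09541.
CI: -0.16165 ± 0.09541 = (-0.2571, -0.0662).

(-0.2571, -0.0662)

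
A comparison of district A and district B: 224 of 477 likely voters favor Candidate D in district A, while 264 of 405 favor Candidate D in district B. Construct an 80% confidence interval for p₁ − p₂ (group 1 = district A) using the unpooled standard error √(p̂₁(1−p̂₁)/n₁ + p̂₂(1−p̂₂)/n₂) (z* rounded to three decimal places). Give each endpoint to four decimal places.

p̂₁ = 0.46960, p̂₂ = 0.65185, so the observed difference is -0.18225.
Unpooled SE = √(p̂₁(1−p̂₁)/n₁ + p̂₂(1−p̂₂)/n₂) = √(0.000522172 + 0.000560348) = 0.032902.
The 80% critical value is z* = 1.282. Margin = 1.282·0.032902 = 0.04218.
Interval: -0.18225 ± 0.04218 → (-0.2244, -0.1401).

(-0.2244, -0.1401)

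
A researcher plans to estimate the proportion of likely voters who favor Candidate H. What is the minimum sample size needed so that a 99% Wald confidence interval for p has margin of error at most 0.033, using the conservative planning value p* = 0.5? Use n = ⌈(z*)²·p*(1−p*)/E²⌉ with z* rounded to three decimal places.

n = 1524

For 99% confidence, z* = 2.576.
p*(1−p*) = 0.2500.
Required n before rounding: 6.635776 × 0.2500 / 0.033² = 1523.365.
⌈1523.365⌉ = 1524.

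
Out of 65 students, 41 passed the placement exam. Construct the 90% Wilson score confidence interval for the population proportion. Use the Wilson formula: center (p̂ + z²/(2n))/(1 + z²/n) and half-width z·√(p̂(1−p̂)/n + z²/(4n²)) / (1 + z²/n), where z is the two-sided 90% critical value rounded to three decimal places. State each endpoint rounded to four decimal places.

p̂ = 41/65 = 0.63077; z = 1.645, so z² = 2.706025.
1 + z²/n = 1.041631.
Adjusted center: (0.63077 + z²/(2n))/1.041631 = 0.62554.
Radicand: p̂(1−p̂)/n + z²/(4n²) = 0.003583068 + 0.000160120 = 0.003743188.
Half-width = 1.645·√0.003743188/1.041631 = 0.09662.
Interval: 0.62554 ± 0.09662 → (0.5289, 0.7222).

(0.5289, 0.7222)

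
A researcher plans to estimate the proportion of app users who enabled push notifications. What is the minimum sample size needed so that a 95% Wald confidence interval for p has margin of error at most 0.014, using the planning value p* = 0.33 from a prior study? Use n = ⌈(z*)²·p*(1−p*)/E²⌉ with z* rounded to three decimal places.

n = 4334

For 95% confidence, z* = 1.960.
p*(1−p*) = 0.33·0.67 = 0.2211.
Required n before rounding: 3.841600 × 0.2211 / 0.014² = 4333.560.
Rounding up, n = 4334.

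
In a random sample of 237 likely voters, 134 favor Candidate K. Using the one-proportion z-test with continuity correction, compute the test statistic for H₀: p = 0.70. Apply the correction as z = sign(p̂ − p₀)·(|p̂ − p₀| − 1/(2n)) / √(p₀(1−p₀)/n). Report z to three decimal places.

The sample proportion is 134/237 = 0.56540. p̂ − p₀ = -0.134599.
1/(2n) = 0.002110.
Corrected numerator: |-0.134599| − 0.002110 = 0.132489.
Null standard error: √(0.70·0.30/237) = √0.000886076 = 0.029767.
z = (−)0.132489/0.029767 = -4.451.

z = -4.451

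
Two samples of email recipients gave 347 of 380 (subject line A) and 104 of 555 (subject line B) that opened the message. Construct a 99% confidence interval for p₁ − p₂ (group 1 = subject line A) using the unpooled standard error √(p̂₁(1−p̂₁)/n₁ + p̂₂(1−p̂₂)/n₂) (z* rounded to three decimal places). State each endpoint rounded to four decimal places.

(0.6692, 0.7824)

p̂₁ = 0.91316, p̂₂ = 0.18739, so the observed difference is 0.72577.
SE = √(0.000208686 + 0.000274366) = √0.000483052 = 0.021978.
z* = 2.576 at the 99% level. Margin = 2.576·0.021978 = 0.05662.
CI: 0.72577 ± 0.05662 = (0.6692, 0.7824).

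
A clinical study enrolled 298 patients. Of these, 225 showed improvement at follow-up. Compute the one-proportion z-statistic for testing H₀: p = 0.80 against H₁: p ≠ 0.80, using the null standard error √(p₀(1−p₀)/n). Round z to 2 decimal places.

The sample proportion is 225/298 = 0.75503.
Null standard error: √(0.80·0.20/298) = √0.000536913 = 0.023171.
Test statistic: z = -0.04497/0.023171 = -1.94.

z = -1.94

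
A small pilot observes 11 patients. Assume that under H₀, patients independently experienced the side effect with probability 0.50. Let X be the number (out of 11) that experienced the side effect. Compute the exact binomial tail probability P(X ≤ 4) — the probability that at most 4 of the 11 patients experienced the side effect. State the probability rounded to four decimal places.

P = 0.2744

X ~ Binomial(n=11, p=0.50).
P(X ≤ 4) = Σ_{j=0}^{4} C(11,j)·0.50^j·0.50^{11−j}.
= 0.000488 + 0.005371 + 0.026855 + 0.080566 + 0.161133 = 0.2744.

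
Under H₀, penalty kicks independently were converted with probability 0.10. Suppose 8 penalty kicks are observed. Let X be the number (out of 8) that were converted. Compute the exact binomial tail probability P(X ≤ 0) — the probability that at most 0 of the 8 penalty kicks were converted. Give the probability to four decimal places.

P = 0.4305

X is binomial with n = 8 and p = 0.10.
P(X ≤ 0) = C(8,0)·0.10^0·0.90^8.
= 0.430467 = 0.4305.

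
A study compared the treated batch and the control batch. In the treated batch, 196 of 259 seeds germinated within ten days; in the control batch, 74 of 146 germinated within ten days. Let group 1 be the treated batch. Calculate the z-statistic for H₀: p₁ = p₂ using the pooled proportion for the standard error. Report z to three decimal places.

p̂₁ = 196/259 = 0.75676, p̂₂ = 74/146 = 0.50685.
Pooling: p̂ = 270/405 = 0.66667.
SE = √[p̂(1−p̂)(1/n₁+1/n₂)] = √[0.66667·0.33333·(1/259+1/146)] ≈ 0.048786.
z = (p̂₁ − p̂₂)/SE = (0.75676 − 0.50685)/0.048786 = 0.24991/0.048786 = 5.123.

z = 5.123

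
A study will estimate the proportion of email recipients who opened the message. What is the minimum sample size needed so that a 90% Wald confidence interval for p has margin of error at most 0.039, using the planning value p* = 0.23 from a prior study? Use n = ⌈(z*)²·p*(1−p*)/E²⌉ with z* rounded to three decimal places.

n = 316

For 90% confidence, z* = 1.645.
p*(1−p*) = 0.23·0.77 = 0.1771.
Required n before rounding: 2.706025 × 0.1771 / 0.039² = 315.080.
Rounding up, n = 316.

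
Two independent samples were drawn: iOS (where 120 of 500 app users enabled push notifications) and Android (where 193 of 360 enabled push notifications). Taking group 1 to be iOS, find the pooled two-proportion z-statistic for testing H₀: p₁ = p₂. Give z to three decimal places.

p̂₁ = 120/500 = 0.24000, p̂₂ = 193/360 = 0.53611.
Pooling: p̂ = 313/860 = 0.36395.
SE = √[p̂(1−p̂)(1/n₁+1/n₂)] = √[0.36395·0.63605·(1/500+1/360)] ≈ 0.033257.
z = (p̂₁ − p̂₂)/SE = (0.24000 − 0.53611)/0.033257 = -0.29611/0.033257 = -8.904.

z = -8.904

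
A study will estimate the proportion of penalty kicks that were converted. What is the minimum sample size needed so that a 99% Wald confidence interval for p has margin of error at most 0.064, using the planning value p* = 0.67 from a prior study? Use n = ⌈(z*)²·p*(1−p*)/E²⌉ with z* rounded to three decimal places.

n = 359

For 99% confidence, z* = 2.576.
p*(1−p*) = 0.2211.
(z*)²·p*(1−p*)/E² = 6.635776·0.2211/0.004096 = 358.196.
Rounding up, n = 359.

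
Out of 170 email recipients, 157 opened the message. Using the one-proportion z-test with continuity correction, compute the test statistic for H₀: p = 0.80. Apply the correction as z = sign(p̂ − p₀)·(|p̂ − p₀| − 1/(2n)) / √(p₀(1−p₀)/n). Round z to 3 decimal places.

z = 3.931

p̂ = 157/170 = 0.92353. p̂ − p₀ = 0.123529.
Continuity correction 1/(2n) = 1/340 = 0.002941.
Corrected numerator: |0.123529| − 0.002941 = 0.120588.
SE₀ = √(0.80·0.20/170) = 0.030679.
z = (+)0.120588/0.030679 = 3.931.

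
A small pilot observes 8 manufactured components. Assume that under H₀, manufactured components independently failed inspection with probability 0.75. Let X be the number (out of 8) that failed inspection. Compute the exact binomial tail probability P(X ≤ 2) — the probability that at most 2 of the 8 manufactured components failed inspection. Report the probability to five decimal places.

P = 0.00423

X is binomial with n = 8 and p = 0.75.
P(X ≤ 2) = C(8,0)·0.75^0·0.25^8 + C(8,1)·0.75^1·0.25^7 + C(8,2)·0.75^2·0.25^6.
= 0.000015 + 0.000366 + 0.003845 = 0.00423.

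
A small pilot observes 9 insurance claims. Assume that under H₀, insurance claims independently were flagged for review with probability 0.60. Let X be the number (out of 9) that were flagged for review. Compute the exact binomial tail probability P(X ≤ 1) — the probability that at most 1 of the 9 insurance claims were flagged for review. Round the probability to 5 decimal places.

X is binomial with n = 9 and p = 0.60.
P(X ≤ 1) = C(9,0)·0.60^0·0.40^9 + C(9,1)·0.60^1·0.40^8.
= 0.000262 + 0.003539 = 0.00380.

P = 0.00380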